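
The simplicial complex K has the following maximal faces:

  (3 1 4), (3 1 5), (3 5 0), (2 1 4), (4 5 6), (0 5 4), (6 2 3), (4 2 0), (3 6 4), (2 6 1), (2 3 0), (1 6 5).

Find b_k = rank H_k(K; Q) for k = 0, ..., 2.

b_0 = 1, b_1 = 0, b_2 = 0.

K has 7 vertices, 18 edges, 12 triangles.
rank ∂_0 = 0, rank ∂_1 = 6 ⇒ b_0 = 7 − 0 − 6 = 1; all invariant factors of ∂_1 are 1 so no torsion. So H_0 ≅ Z.
rank ∂_1 = 6, rank ∂_2 = 12 ⇒ b_1 = 18 − 6 − 12 = 0; ∂_2 has invariant factor(s) [2] giving torsion. So H_1 ≅ Z/2.
rank ∂_2 = 12, rank ∂_3 = 0 ⇒ b_2 = 12 − 12 − 0 = 0. So H_2 ≅ 0.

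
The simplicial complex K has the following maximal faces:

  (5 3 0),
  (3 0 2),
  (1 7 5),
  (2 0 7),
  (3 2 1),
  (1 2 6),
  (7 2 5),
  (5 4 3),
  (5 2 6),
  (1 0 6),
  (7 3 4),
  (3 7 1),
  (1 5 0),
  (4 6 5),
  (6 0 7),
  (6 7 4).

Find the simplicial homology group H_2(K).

H_2 = Z.

Take the total order 0 < 1 < 2 < 3 < 4 < 5 < 6 < 7 on the vertex set. Then K (dimension 2) consists of the simplices:

  0-simplices (8): [0], [1], [2], [3], [4], [5], [6], [7]
  1-simplices (24): (24 of them)
  2-simplices (16): [0,1,5], [0,1,6], [0,2,3], [0,2,7], [0,3,5], [0,6,7], [1,2,3], [1,2,6], [1,3,7], [1,5,7], [2,5,6], [2,5,7], [3,4,5], [3,4,7], [4,5,6], [4,6,7]

so the chain groups are C_0 ≅ Z^8, C_1 ≅ Z^24, C_2 ≅ Z^16.

The boundary map ∂_1: C_1 → C_0 is given by ∂[p,q] = [q] − [p]. For instance
  ∂[2,5] = [5] − [2].
The 8×24 boundary matrix has rank 7 and Smith normal form diag(1,1,1,1,1,1,1).

Boundary ∂_2: C_2 → C_1 maps a triangle to the signed sum of its edges. For instance
  ∂[0,2,7] = [2,7] − [0,7] + [0,2],
  ∂[0,3,5] = [3,5] − [0,5] + [0,3].
The 24×16 boundary matrix has rank 15 and Smith normal form diag(1,1,1,1,1,1,1,1,1,1,1,1,1,1,1).

From H_k ≅ ker(∂_k) / im(∂_{k+1}) we obtain:

  H_2: rank ker ∂_2 − rank ∂_3 = (16 − 15) − 0 = 1, and there is no ∂_3, so H_2 ≅ Z.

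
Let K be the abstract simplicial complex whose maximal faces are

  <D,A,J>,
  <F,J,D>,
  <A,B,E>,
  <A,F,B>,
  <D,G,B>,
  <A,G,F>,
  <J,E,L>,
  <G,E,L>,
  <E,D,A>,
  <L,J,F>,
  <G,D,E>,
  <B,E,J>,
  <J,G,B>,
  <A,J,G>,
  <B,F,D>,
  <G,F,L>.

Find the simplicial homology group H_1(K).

K has 8 vertices, 24 edges, 16 triangles.
rank ∂_1 = 7, rank ∂_2 = 15 ⇒ b_1 = 24 − 7 − 15 = 2; all invariant factors of ∂_2 are 1 so no torsion. So H_1 ≅ Z^2.

H_1 = Z^2.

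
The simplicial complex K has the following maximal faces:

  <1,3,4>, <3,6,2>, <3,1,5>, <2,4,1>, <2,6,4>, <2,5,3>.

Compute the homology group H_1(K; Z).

Fix the vertex order 1 < 2 < 3 < 4 < 5 < 6 and write every simplex with vertices in increasing order. Then dim K = 2 and the simplices of K are:

  0-simplices (6): [1], [2], [3], [4], [5], [6]
  1-simplices (12): [1,2], [1,3], [1,4], [1,5], [2,3], [2,4], [2,5], [2,6], [3,4], [3,5], [3,6], [4,6]
  2-simplices (6): [1,2,4], [1,3,4], [1,3,5], [2,3,5], [2,3,6], [2,4,6]

Hence C_0 ≅ Z^6, C_1 ≅ Z^12, C_2 ≅ Z^6.

∂_1: C_1 → C_0 is given by ∂[p,q] = [q] − [p].
As a 6×12 matrix over Z this has rank 5, with invariant factors (1,1,1,1,1).

Boundary ∂_2: C_2 → C_1 acts by ∂[p,q,r] = [q,r] − [p,r] + [p,q]. For instance
  ∂[1,2,4] = [2,4] − [1,4] + [1,2],
  ∂[1,3,4] = [3,4] − [1,4] + [1,3].
The resulting 12×6 matrix has rank 6, and its Smith normal form has invariant factors (1,1,1,1,1,1).

Computing H_k = (kernel of ∂_k) / (image of ∂_{k+1}):

  H_1: rank ker ∂_1 − rank ∂_2 = (12 − 5) − 6 = 1, and the invariant factors of ∂_2 are all 1, so H_1 = Z.

H_1 = Z.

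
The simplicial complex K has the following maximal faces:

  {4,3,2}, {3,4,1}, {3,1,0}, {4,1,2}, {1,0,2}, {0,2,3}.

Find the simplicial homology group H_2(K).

H_2 = Z.

Take the total order 0 < 1 < 2 < 3 < 4 on the vertex set. Then K (dimension 2) consists of the simplices:

  0-simplices (5): [0], [1], [2], [3], [4]
  1-simplices (9): [0,1], [0,2], [0,3], [1,2], [1,3], [1,4], [2,3], [2,4], [3,4]
  2-simplices (6): [0,1,2], [0,1,3], [0,2,3], [1,2,4], [1,3,4], [2,3,4]

Hence C_0 ≅ Z^5, C_1 ≅ Z^9, C_2 ≅ Z^6.

The boundary map ∂_1: C_1 → C_0 maps an edge to its endpoints' difference, ∂[p,q] = q − p.
The 5×9 boundary matrix has rank 4 and Smith normal form diag(1,1,1,1).

The boundary map ∂_2: C_2 → C_1 sends each 2-simplex [p,q,r] to [q,r] − [p,r] + [p,q]. For instance
  ∂[0,1,3] = [1,3] − [0,3] + [0,1],
  ∂[2,3,4] = [3,4] − [2,4] + [2,3].
The 9×6 boundary matrix has rank 5 and Smith normal form diag(1,1,1,1,1).

Computing H_k = (kernel of ∂_k) / (image of ∂_{k+1}):

  H_2: rank ker ∂_2 − rank ∂_3 = (6 − 5) − 0 = 1, and there is no ∂_3, so H_2 ≅ Z.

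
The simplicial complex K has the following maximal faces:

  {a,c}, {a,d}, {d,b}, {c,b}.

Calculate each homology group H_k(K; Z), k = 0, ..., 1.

Order the vertices as a < b < c < d. Listing each simplex with vertices in this order, K has dimension 1 with simplices:

  0-simplices (4): a, b, c, d
  1-simplices (4): ac, ad, bc, bd

giving chain groups C_0 ≅ Z^4, C_1 ≅ Z^4.

The boundary map ∂_1: C_1 → C_0 sends each edge [p,q] (with p < q) to q − p.
The resulting 4×4 matrix has rank 3, and its Smith normal form has invariant factors (1,1,1).

Reading off H_k = ker ∂_k / im ∂_{k+1}:

  H_0: rank C_0 − rank ∂_1 = 4 − 3 = 1, and the invariant factors of ∂_1 are all 1, so H_0 = Z.
  H_1: rank ker ∂_1 − rank ∂_2 = (4 − 3) − 0 = 1, and there is no ∂_2, so H_1 = Z.

As a check, the Euler characteristic is 4 − 4 = 0, which agrees with 1 − 1 = 0.
(K is a triangulation of the circle S^1.)

H_0 = Z,  H_1 = Z.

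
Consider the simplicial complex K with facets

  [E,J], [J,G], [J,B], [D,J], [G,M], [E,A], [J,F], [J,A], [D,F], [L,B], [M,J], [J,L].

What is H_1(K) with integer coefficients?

H_1 = Z^4.

Fix the vertex order A < B < D < E < F < G < J < L < M and write every simplex with vertices in increasing order. Then dim K = 1 and the simplices of K are:

  0-simplices (9): A, B, D, E, F, G, J, L, M
  1-simplices (12): AE, AJ, BJ, BL, DF, DJ, EJ, FJ, GJ, GM, JL, JM

giving chain groups C_0 ≅ Z^9, C_1 ≅ Z^12.

∂_1: C_1 → C_0 maps an edge to its endpoints' difference, ∂[p,q] = q − p. For instance
  ∂AJ = J − A.
As a 9×12 matrix over Z this has rank 8, with invariant factors (1,1,1,1,1,1,1,1).

Computing H_k = (kernel of ∂_k) / (image of ∂_{k+1}):

  H_1: rank ker ∂_1 − rank ∂_2 = (12 − 8) − 0 = 4, and there is no ∂_2, so H_1 = Z^4.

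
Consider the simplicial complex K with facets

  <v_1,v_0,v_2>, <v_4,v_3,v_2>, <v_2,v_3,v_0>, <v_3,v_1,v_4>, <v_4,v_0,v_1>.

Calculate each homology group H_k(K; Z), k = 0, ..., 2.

K has 5 vertices, 10 edges, 5 triangles.
rank ∂_0 = 0, rank ∂_1 = 4 ⇒ b_0 = 5 − 0 − 4 = 1; all invariant factors of ∂_1 are 1 so no torsion. So H_0 ≅ Z.
rank ∂_1 = 4, rank ∂_2 = 5 ⇒ b_1 = 10 − 4 − 5 = 1; all invariant factors of ∂_2 are 1 so no torsion. So H_1 ≅ Z.
rank ∂_2 = 5, rank ∂_3 = 0 ⇒ b_2 = 5 − 5 − 0 = 0. So H_2 ≅ 0.

H_0 ≅ Z,  H_1 ≅ Z,  H_2 = 0.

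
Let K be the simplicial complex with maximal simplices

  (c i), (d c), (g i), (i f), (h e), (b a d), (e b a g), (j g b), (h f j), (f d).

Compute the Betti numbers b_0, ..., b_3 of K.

b_0 = 1, b_1 = 4, b_2 = 0, b_3 = 0.

We work with the vertex ordering a < b < c < d < e < f < g < h < i < j. The simplices of K, each written with vertices in increasing order, are:

  0-simplices (10): a, b, c, d, e, f, g, h, i, j
  1-simplices (19): ab, ad, ae, ag, bd, be, bg, bj, cd, ci, df, eg, eh, fh, fi, fj, gi, gj, hj
  2-simplices (7): abd, abe, abg, aeg, beg, bgj, fhj
  3-simplices (1): abeg

Hence C_0 ≅ Z^10, C_1 ≅ Z^19, C_2 ≅ Z^7, C_3 ≅ Z^1.

∂_1: C_1 → C_0 sends each edge [p,q] (with p < q) to q − p. For instance
  ∂ag = g − a.
The resulting 10×19 matrix has rank 9, and its Smith normal form has invariant factors (1,1,1,1,1,1,1,1,1).

The boundary map ∂_2: C_2 → C_1 maps a triangle to the signed sum of its edges. For instance
  ∂abg = bg − ag + ab,
  ∂abe = be − ae + ab.
This gives a 19×7 integer matrix of rank 6; reducing to Smith normal form yields diagonal entries (1,1,1,1,1,1).

The boundary map ∂_3: C_3 → C_2 sends each 3-simplex σ to the alternating sum Σ_i (−1)^i (σ with its i-th vertex removed). For instance
  ∂abeg = beg − aeg + abg − abe.
The 7×1 boundary matrix has rank 1 and Smith normal form diag(1).

Reading off H_k = ker ∂_k / im ∂_{k+1}:

  H_0: rank C_0 − rank ∂_1 = 10 − 9 = 1, and the invariant factors of ∂_1 are all 1, so H_0 ≅ Z.
  H_1: rank ker ∂_1 − rank ∂_2 = (19 − 9) − 6 = 4, and the invariant factors of ∂_2 are all 1, so H_1 ≅ Z^4.
  H_2: rank ker ∂_2 − rank ∂_3 = (7 − 6) − 1 = 0, and the invariant factors of ∂_3 are all 1, so H_2 ≅ 0.
  H_3: rank ker ∂_3 − rank ∂_4 = (1 − 1) − 0 = 0, and there is no ∂_4, so H_3 ≅ 0.

Hence the Betti numbers are b_0 = 1, b_1 = 4, b_2 = 0, b_3 = 0.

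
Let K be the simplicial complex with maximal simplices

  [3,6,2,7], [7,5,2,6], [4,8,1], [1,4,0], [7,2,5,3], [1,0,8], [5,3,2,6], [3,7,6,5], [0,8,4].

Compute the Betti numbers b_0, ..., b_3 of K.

b_0 = 2, b_1 = 0, b_2 = 1, b_3 = 1.

Take the total order 0 < 1 < 2 < 3 < 4 < 5 < 6 < 7 < 8 on the vertex set. Then K (dimension 3) consists of the simplices:

  0-simplices (9): [0], [1], [2], [3], [4], [5], [6], [7], [8]
  1-simplices (16): [0,1], [0,4], [0,8], [1,4], [1,8], [2,3], [2,5], [2,6], [2,7], [3,5], [3,6], [3,7], [4,8], [5,6], [5,7], [6,7]
  2-simplices (14): [0,1,4], [0,1,8], [0,4,8], [1,4,8], [2,3,5], [2,3,6], [2,3,7], [2,5,6], [2,5,7], [2,6,7], [3,5,6], [3,5,7], [3,6,7], [5,6,7]
  3-simplices (5): [2,3,5,6], [2,3,5,7], [2,3,6,7], [2,5,6,7], [3,5,6,7]

so the chain groups are C_0 ≅ Z^9, C_1 ≅ Z^16, C_2 ≅ Z^14, C_3 ≅ Z^5.

Boundary ∂_1: C_1 → C_0 sends each edge [p,q] (with p < q) to q − p.
The resulting 9×16 matrix has rank 7, and its Smith normal form has invariant factors (1,1,1,1,1,1,1).

∂_2: C_2 → C_1 acts by ∂[p,q,r] = [q,r] − [p,r] + [p,q]. For instance
  ∂[2,3,6] = [3,6] − [2,6] + [2,3],
  ∂[0,1,8] = [1,8] − [0,8] + [0,1].
As a 16×14 matrix over Z this has rank 9, with invariant factors (1,1,1,1,1,1,1,1,1).

The boundary map ∂_3: C_3 → C_2 sends each 3-simplex σ to the alternating sum Σ_i (−1)^i (σ with its i-th vertex removed). For instance
  ∂[2,3,5,7] = [3,5,7] − [2,5,7] + [2,3,7] − [2,3,5],
  ∂[2,3,5,6] = [3,5,6] − [2,5,6] + [2,3,6] − [2,3,5].
This gives a 14×5 integer matrix of rank 4; reducing to Smith normal form yields diagonal entries (1,1,1,1).

Reading off H_k = ker ∂_k / im ∂_{k+1}:

  H_0: rank C_0 − rank ∂_1 = 9 − 7 = 2, and the invariant factors of ∂_1 are all 1, so H_0 ≅ Z^2.
  H_1: rank ker ∂_1 − rank ∂_2 = (16 − 7) − 9 = 0, and the invariant factors of ∂_2 are all 1, so H_1 ≅ 0.
  H_2: rank ker ∂_2 − rank ∂_3 = (14 − 9) − 4 = 1, and the invariant factors of ∂_3 are all 1, so H_2 ≅ Z.
  H_3: rank ker ∂_3 − rank ∂_4 = (5 − 4) − 0 = 1, and there is no ∂_4, so H_3 ≅ Z.

Hence the Betti numbers are b_0 = 2, b_1 = 0, b_2 = 1, b_3 = 1.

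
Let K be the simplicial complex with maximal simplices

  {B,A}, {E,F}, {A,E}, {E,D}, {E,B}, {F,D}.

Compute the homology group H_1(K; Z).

H_1 ≅ Z^2.

K has 5 vertices, 6 edges.
rank ∂_1 = 4, rank ∂_2 = 0 ⇒ b_1 = 6 − 4 − 0 = 2. So H_1 ≅ Z^2.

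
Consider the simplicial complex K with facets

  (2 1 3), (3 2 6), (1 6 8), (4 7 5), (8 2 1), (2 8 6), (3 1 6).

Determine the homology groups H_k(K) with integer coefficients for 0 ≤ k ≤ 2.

Take the total order 1 < 2 < 3 < 4 < 5 < 6 < 7 < 8 on the vertex set. Then K (dimension 2) consists of the simplices:

  0-simplices (8): [1], [2], [3], [4], [5], [6], [7], [8]
  1-simplices (12): [1,2], [1,3], [1,6], [1,8], [2,3], [2,6], [2,8], [3,6], [4,5], [4,7], [5,7], [6,8]
  2-simplices (7): [1,2,3], [1,2,8], [1,3,6], [1,6,8], [2,3,6], [2,6,8], [4,5,7]

giving chain groups C_0 ≅ Z^8, C_1 ≅ Z^12, C_2 ≅ Z^7.

The boundary map ∂_1: C_1 → C_0 maps an edge to its endpoints' difference, ∂[p,q] = q − p. For instance
  ∂[4,5] = [5] − [4].
As a 8×12 matrix over Z this has rank 6, with invariant factors (1,1,1,1,1,1).

The boundary map ∂_2: C_2 → C_1 maps a triangle to the signed sum of its edges. For instance
  ∂[2,3,6] = [3,6] − [2,6] + [2,3],
  ∂[1,2,3] = [2,3] − [1,3] + [1,2].
This gives a 12×7 integer matrix of rank 6; reducing to Smith normal form yields diagonal entries (1,1,1,1,1,1).

Reading off H_k = ker ∂_k / im ∂_{k+1}:

  H_0: rank C_0 − rank ∂_1 = 8 − 6 = 2, and the invariant factors of ∂_1 are all 1, so H_0 = Z^2.
  H_1: rank ker ∂_1 − rank ∂_2 = (12 − 6) − 6 = 0, and the invariant factors of ∂_2 are all 1, so H_1 = 0.
  H_2: rank ker ∂_2 − rank ∂_3 = (7 − 6) − 0 = 1, and there is no ∂_3, so H_2 = Z.

As a check, the Euler characteristic is 8 − 12 + 7 = 3, which agrees with 2 − 0 + 1 = 3.
(K is a triangulation of the disjoint union of the 2-sphere S^2 and the 2-simplex.)

H_0 = Z^2,  H_1 = 0,  H_2 = Z.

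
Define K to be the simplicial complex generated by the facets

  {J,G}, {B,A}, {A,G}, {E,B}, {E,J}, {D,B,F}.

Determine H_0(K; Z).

H_0 ≅ Z.

Fix the vertex order A < B < D < E < F < G < J and write every simplex with vertices in increasing order. Then dim K = 2 and the simplices of K are:

  0-simplices (7): A, B, D, E, F, G, J
  1-simplices (8): AB, AG, BD, BE, BF, DF, EJ, GJ
  2-simplices (1): BDF

giving chain groups C_0 ≅ Z^7, C_1 ≅ Z^8, C_2 ≅ Z^1.

∂_1: C_1 → C_0 maps an edge to its endpoints' difference, ∂[p,q] = q − p. For instance
  ∂DF = F − D.
The 7×8 boundary matrix has rank 6 and Smith normal form diag(1,1,1,1,1,1).

∂_2: C_2 → C_1 acts by ∂[p,q,r] = [q,r] − [p,r] + [p,q]. For instance
  ∂BDF = DF − BF + BD.
The resulting 8×1 matrix has rank 1, and its Smith normal form has invariant factors (1).

Reading off H_k = ker ∂_k / im ∂_{k+1}:

  H_0: rank C_0 − rank ∂_1 = 7 − 6 = 1, and the invariant factors of ∂_1 are all 1, so H_0 = Z.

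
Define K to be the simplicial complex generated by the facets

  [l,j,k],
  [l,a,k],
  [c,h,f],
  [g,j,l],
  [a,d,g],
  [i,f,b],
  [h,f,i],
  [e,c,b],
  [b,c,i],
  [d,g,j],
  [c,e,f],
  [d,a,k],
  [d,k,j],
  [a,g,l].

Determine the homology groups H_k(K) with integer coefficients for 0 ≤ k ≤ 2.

H_0 ≅ Z^2,  H_1 ≅ Z,  H_2 ≅ Z.

We work with the vertex ordering a < b < c < d < e < f < g < h < i < j < k < l. The simplices of K, each written with vertices in increasing order, are:

  0-simplices (12): a, b, c, d, e, f, g, h, i, j, k, l
  1-simplices (24): ad, ag, ak, al, bc, be, bf, bi, ce, cf, ch, ci, dg, dj, dk, ef, fh, fi, gj, gl, hi, jk, jl, kl
  2-simplices (14): adg, adk, agl, akl, bce, bci, bfi, cef, cfh, dgj, djk, fhi, gjl, jkl

so the chain groups are C_0 ≅ Z^12, C_1 ≅ Z^24, C_2 ≅ Z^14.

The boundary map ∂_1: C_1 → C_0 is given by ∂[p,q] = [q] − [p]. For instance
  ∂bc = c − b.
This gives a 12×24 integer matrix of rank 10; reducing to Smith normal form yields diagonal entries (1,1,1,1,1,1,1,1,1,1).

The boundary map ∂_2: C_2 → C_1 sends each 2-simplex [p,q,r] to [q,r] − [p,r] + [p,q]. For instance
  ∂bci = ci − bi + bc,
  ∂bce = ce − be + bc.
The resulting 24×14 matrix has rank 13, and its Smith normal form has invariant factors (1,1,1,1,1,1,1,1,1,1,1,1,1).

Reading off H_k = ker ∂_k / im ∂_{k+1}:

  H_0: rank C_0 − rank ∂_1 = 12 − 10 = 2, and the invariant factors of ∂_1 are all 1, so H_0 ≅ Z^2.
  H_1: rank ker ∂_1 − rank ∂_2 = (24 − 10) − 13 = 1, and the invariant factors of ∂_2 are all 1, so H_1 ≅ Z.
  H_2: rank ker ∂_2 − rank ∂_3 = (14 − 13) − 0 = 1, and there is no ∂_3, so H_2 ≅ Z.

(K is a triangulation of the disjoint union of the 2-sphere S^2 and the cylinder S^1 x I.)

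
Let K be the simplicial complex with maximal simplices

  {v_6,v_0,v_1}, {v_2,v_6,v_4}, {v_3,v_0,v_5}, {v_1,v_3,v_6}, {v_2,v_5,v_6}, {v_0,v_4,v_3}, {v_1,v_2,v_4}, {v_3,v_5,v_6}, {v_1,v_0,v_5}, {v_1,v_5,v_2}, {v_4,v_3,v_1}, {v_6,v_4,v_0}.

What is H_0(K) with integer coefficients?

Take the total order v_0 < v_1 < v_2 < v_3 < v_4 < v_5 < v_6 on the vertex set. Then K (dimension 2) consists of the simplices:

  0-simplices (7): [v_0], [v_1], [v_2], [v_3], [v_4], [v_5], [v_6]
  1-simplices (18): (18 of them)
  2-simplices (12): (12 of them)

giving chain groups C_0 ≅ Z^7, C_1 ≅ Z^18, C_2 ≅ Z^12.

∂_1: C_1 → C_0 is given by ∂[p,q] = [q] − [p]. For instance
  ∂[v_0,v_5] = [v_5] − [v_0].
The resulting 7×18 matrix has rank 6, and its Smith normal form has invariant factors (1,1,1,1,1,1).

The boundary map ∂_2: C_2 → C_1 maps a triangle to the signed sum of its edges. For instance
  ∂[v_0,v_3,v_4] = [v_3,v_4] − [v_0,v_4] + [v_0,v_3],
  ∂[v_1,v_2,v_4] = [v_2,v_4] − [v_1,v_4] + [v_1,v_2].
The 18×12 boundary matrix has rank 12 and Smith normal form diag(1,1,1,1,1,1,1,1,1,1,1,2).

From H_k ≅ ker(∂_k) / im(∂_{k+1}) we obtain:

  H_0: rank C_0 − rank ∂_1 = 7 − 6 = 1, and the invariant factors of ∂_1 are all 1, so H_0 = Z.

(K is a triangulation of the real projective plane RP^2.)

H_0 ≅ Z.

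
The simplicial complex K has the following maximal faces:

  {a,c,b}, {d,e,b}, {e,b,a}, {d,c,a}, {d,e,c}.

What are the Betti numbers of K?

b_0 = 1, b_1 = 1, b_2 = 0.

We work with the vertex ordering a < b < c < d < e. The simplices of K, each written with vertices in increasing order, are:

  0-simplices (5): a, b, c, d, e
  1-simplices (10): ab, ac, ad, ae, bc, bd, be, cd, ce, de
  2-simplices (5): abc, abe, acd, bde, cde

so the chain groups are C_0 ≅ Z^5, C_1 ≅ Z^10, C_2 ≅ Z^5.

∂_1: C_1 → C_0 sends each edge [p,q] (with p < q) to q − p. For instance
  ∂ae = e − a.
The 5×10 boundary matrix has rank 4 and Smith normal form diag(1,1,1,1).

Boundary ∂_2: C_2 → C_1 sends each 2-simplex [p,q,r] to [q,r] − [p,r] + [p,q]. For instance
  ∂abc = bc − ac + ab,
  ∂acd = cd − ad + ac.
The 10×5 boundary matrix has rank 5 and Smith normal form diag(1,1,1,1,1).

Reading off H_k = ker ∂_k / im ∂_{k+1}:

  H_0: rank C_0 − rank ∂_1 = 5 − 4 = 1, and the invariant factors of ∂_1 are all 1, so H_0 ≅ Z.
  H_1: rank ker ∂_1 − rank ∂_2 = (10 − 4) − 5 = 1, and the invariant factors of ∂_2 are all 1, so H_1 ≅ Z.
  H_2: rank ker ∂_2 − rank ∂_3 = (5 − 5) − 0 = 0, and there is no ∂_3, so H_2 ≅ 0.

(K is a triangulation of the Möbius band.)

Hence the Betti numbers are b_0 = 1, b_1 = 1, b_2 = 0.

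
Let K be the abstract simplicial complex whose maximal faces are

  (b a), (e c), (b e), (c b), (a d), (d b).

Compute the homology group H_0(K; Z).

H_0 = Z.

Take the total order a < b < c < d < e on the vertex set. Then K (dimension 1) consists of the simplices:

  0-simplices (5): a, b, c, d, e
  1-simplices (6): ab, ad, bc, bd, be, ce

Hence C_0 ≅ Z^5, C_1 ≅ Z^6.

The boundary map ∂_1: C_1 → C_0 maps an edge to its endpoints' difference, ∂[p,q] = q − p. For instance
  ∂ce = e − c.
As a 5×6 matrix over Z this has rank 4, with invariant factors (1,1,1,1).

Reading off H_k = ker ∂_k / im ∂_{k+1}:

  H_0: rank C_0 − rank ∂_1 = 5 − 4 = 1, and the invariant factors of ∂_1 are all 1, so H_0 = Z.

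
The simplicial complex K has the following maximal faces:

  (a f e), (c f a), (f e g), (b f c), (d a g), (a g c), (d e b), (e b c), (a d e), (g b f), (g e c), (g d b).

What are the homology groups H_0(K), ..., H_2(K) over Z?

H_0 = Z,  H_1 = Z/2,  H_2 = 0.

Take the total order a < b < c < d < e < f < g on the vertex set. Then K (dimension 2) consists of the simplices:

  0-simplices (7): a, b, c, d, e, f, g
  1-simplices (18): ac, ad, ae, af, ag, bc, bd, be, bf, bg, ce, cf, cg, de, dg, ef, eg, fg
  2-simplices (12): acf, acg, ade, adg, aef, bce, bcf, bde, bdg, bfg, ceg, efg

giving chain groups C_0 ≅ Z^7, C_1 ≅ Z^18, C_2 ≅ Z^12.

Boundary ∂_1: C_1 → C_0 is given by ∂[p,q] = [q] − [p]. For instance
  ∂af = f − a.
As a 7×18 matrix over Z this has rank 6, with invariant factors (1,1,1,1,1,1).

∂_2: C_2 → C_1 sends each 2-simplex [p,q,r] to [q,r] − [p,r] + [p,q]. For instance
  ∂ceg = eg − cg + ce,
  ∂acf = cf − af + ac.
The 18×12 boundary matrix has rank 12 and Smith normal form diag(1,1,1,1,1,1,1,1,1,1,1,2).

From H_k ≅ ker(∂_k) / im(∂_{k+1}) we obtain:

  H_0: rank C_0 − rank ∂_1 = 7 − 6 = 1, and the invariant factors of ∂_1 are all 1, so H_0 = Z.
  H_1: rank ker ∂_1 − rank ∂_2 = (18 − 6) − 12 = 0, and ∂_2 has invariant factor 2 > 1, so H_1 = Z/2.
  H_2: rank ker ∂_2 − rank ∂_3 = (12 − 12) − 0 = 0, and there is no ∂_3, so H_2 = 0.

As a check, the Euler characteristic is 7 − 18 + 12 = 1, which agrees with 1 − 0 + 0 = 1.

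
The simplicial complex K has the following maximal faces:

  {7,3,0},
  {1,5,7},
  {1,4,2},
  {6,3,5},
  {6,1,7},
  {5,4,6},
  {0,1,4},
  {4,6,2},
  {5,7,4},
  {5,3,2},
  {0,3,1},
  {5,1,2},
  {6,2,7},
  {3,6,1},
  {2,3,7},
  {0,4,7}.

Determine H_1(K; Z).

Order the vertices as 0 < 1 < 2 < 3 < 4 < 5 < 6 < 7. Listing each simplex with vertices in this order, K has dimension 2 with simplices:

  0-simplices (8): [0], [1], [2], [3], [4], [5], [6], [7]
  1-simplices (24): (24 of them)
  2-simplices (16): [0,1,3], [0,1,4], [0,3,7], [0,4,7], [1,2,4], [1,2,5], [1,3,6], [1,5,7], [1,6,7], [2,3,5], [2,3,7], [2,4,6], [2,6,7], [3,5,6], [4,5,6], [4,5,7]

giving chain groups C_0 ≅ Z^8, C_1 ≅ Z^24, C_2 ≅ Z^16.

The boundary map ∂_1: C_1 → C_0 sends each edge [p,q] (with p < q) to q − p. For instance
  ∂[2,4] = [4] − [2].
As a 8×24 matrix over Z this has rank 7, with invariant factors (1,1,1,1,1,1,1).

The boundary map ∂_2: C_2 → C_1 maps a triangle to the signed sum of its edges. For instance
  ∂[0,1,3] = [1,3] − [0,3] + [0,1],
  ∂[4,5,6] = [5,6] − [4,6] + [4,5].
As a 24×16 matrix over Z this has rank 15, with invariant factors (1,1,1,1,1,1,1,1,1,1,1,1,1,1,1).

Computing H_k = (kernel of ∂_k) / (image of ∂_{k+1}):

  H_1: rank ker ∂_1 − rank ∂_2 = (24 − 7) − 15 = 2, and the invariant factors of ∂_2 are all 1, so H_1 ≅ Z^2.

(K is a triangulation of the torus T^2.)

H_1 ≅ Z^2.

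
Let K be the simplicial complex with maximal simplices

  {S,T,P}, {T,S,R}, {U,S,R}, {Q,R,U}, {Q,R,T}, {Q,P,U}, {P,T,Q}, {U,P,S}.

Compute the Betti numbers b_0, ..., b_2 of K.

b_0 = 1, b_1 = 0, b_2 = 1.

Take the total order P < Q < R < S < T < U on the vertex set. Then K (dimension 2) consists of the simplices:

  0-simplices (6): P, Q, R, S, T, U
  1-simplices (12): PQ, PS, PT, PU, QR, QT, QU, RS, RT, RU, ST, SU
  2-simplices (8): PQT, PQU, PST, PSU, QRT, QRU, RST, RSU

so the chain groups are C_0 ≅ Z^6, C_1 ≅ Z^12, C_2 ≅ Z^8.

The boundary map ∂_1: C_1 → C_0 sends each edge [p,q] (with p < q) to q − p. For instance
  ∂QU = U − Q.
As a 6×12 matrix over Z this has rank 5, with invariant factors (1,1,1,1,1).

The boundary map ∂_2: C_2 → C_1 maps a triangle to the signed sum of its edges. For instance
  ∂QRU = RU − QU + QR,
  ∂PST = ST − PT + PS.
As a 12×8 matrix over Z this has rank 7, with invariant factors (1,1,1,1,1,1,1).

Computing H_k = (kernel of ∂_k) / (image of ∂_{k+1}):

  H_0: rank C_0 − rank ∂_1 = 6 − 5 = 1, and the invariant factors of ∂_1 are all 1, so H_0 = Z.
  H_1: rank ker ∂_1 − rank ∂_2 = (12 − 5) − 7 = 0, and the invariant factors of ∂_2 are all 1, so H_1 = 0.
  H_2: rank ker ∂_2 − rank ∂_3 = (8 − 7) − 0 = 1, and there is no ∂_3, so H_2 = Z.

Hence the Betti numbers are b_0 = 1, b_1 = 0, b_2 = 1.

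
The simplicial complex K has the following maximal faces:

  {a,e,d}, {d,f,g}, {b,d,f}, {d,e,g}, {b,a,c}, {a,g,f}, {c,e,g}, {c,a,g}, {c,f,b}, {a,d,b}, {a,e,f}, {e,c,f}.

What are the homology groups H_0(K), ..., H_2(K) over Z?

Take the total order a < b < c < d < e < f < g on the vertex set. Then K (dimension 2) consists of the simplices:

  0-simplices (7): a, b, c, d, e, f, g
  1-simplices (18): ab, ac, ad, ae, af, ag, bc, bd, bf, ce, cf, cg, de, df, dg, ef, eg, fg
  2-simplices (12): abc, abd, acg, ade, aef, afg, bcf, bdf, cef, ceg, deg, dfg

giving chain groups C_0 ≅ Z^7, C_1 ≅ Z^18, C_2 ≅ Z^12.

The boundary map ∂_1: C_1 → C_0 is given by ∂[p,q] = [q] − [p].
The resulting 7×18 matrix has rank 6, and its Smith normal form has invariant factors (1,1,1,1,1,1).

The boundary map ∂_2: C_2 → C_1 acts by ∂[p,q,r] = [q,r] − [p,r] + [p,q]. For instance
  ∂acg = cg − ag + ac,
  ∂abd = bd − ad + ab.
As a 18×12 matrix over Z this has rank 12, with invariant factors (1,1,1,1,1,1,1,1,1,1,1,2).

From H_k ≅ ker(∂_k) / im(∂_{k+1}) we obtain:

  H_0: rank C_0 − rank ∂_1 = 7 − 6 = 1, and the invariant factors of ∂_1 are all 1, so H_0 = Z.
  H_1: rank ker ∂_1 − rank ∂_2 = (18 − 6) − 12 = 0, and ∂_2 has invariant factor 2 > 1, so H_1 = Z/2.
  H_2: rank ker ∂_2 − rank ∂_3 = (12 − 12) − 0 = 0, and there is no ∂_3, so H_2 = 0.

H_0 = Z,  H_1 = Z/2,  H_2 = 0.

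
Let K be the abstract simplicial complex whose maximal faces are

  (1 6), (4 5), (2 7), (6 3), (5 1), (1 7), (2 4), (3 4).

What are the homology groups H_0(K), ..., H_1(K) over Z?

H_0 = Z,  H_1 = Z^2.

Order the vertices as 1 < 2 < 3 < 4 < 5 < 6 < 7. Listing each simplex with vertices in this order, K has dimension 1 with simplices:

  0-simplices (7): [1], [2], [3], [4], [5], [6], [7]
  1-simplices (8): [1,5], [1,6], [1,7], [2,4], [2,7], [3,4], [3,6], [4,5]

giving chain groups C_0 ≅ Z^7, C_1 ≅ Z^8.

The boundary map ∂_1: C_1 → C_0 sends each edge [p,q] (with p < q) to q − p. For instance
  ∂[2,4] = [4] − [2].
As a 7×8 matrix over Z this has rank 6, with invariant factors (1,1,1,1,1,1).

Computing H_k = (kernel of ∂_k) / (image of ∂_{k+1}):

  H_0: rank C_0 − rank ∂_1 = 7 − 6 = 1, and the invariant factors of ∂_1 are all 1, so H_0 ≅ Z.
  H_1: rank ker ∂_1 − rank ∂_2 = (8 − 6) − 0 = 2, and there is no ∂_2, so H_1 ≅ Z^2.

As a check, the Euler characteristic is 7 − 8 = -1, which agrees with 1 − 2 = -1.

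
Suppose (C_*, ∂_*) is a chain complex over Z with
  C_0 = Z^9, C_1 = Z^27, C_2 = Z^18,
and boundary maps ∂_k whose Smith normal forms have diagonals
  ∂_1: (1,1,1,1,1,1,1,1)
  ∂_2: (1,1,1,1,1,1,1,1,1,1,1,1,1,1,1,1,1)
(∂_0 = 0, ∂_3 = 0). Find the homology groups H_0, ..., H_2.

H_0: b_0 = 9 − 0 − 8 = 1; torsion from ∂_1 factors > 1: none. So H_0 = Z.
H_1: b_1 = 27 − 8 − 17 = 2; torsion from ∂_2 factors > 1: none. So H_1 = Z^2.
H_2: b_2 = 18 − 17 − 0 = 1; torsion from ∂_3 factors > 1: none. So H_2 = Z.

H_0 = Z,  H_1 = Z^2,  H_2 = Z.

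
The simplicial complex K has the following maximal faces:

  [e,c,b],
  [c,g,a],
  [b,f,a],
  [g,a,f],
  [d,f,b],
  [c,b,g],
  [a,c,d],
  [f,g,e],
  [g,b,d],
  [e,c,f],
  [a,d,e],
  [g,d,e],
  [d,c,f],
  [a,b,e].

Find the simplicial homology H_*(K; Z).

H_0 ≅ Z,  H_1 ≅ Z^2,  H_2 ≅ Z.

We work with the vertex ordering a < b < c < d < e < f < g. The simplices of K, each written with vertices in increasing order, are:

  0-simplices (7): a, b, c, d, e, f, g
  1-simplices (21): ab, ac, ad, ae, af, ag, bc, bd, be, bf, bg, cd, ce, cf, cg, de, df, dg, ef, eg, fg
  2-simplices (14): abe, abf, acd, acg, ade, afg, bce, bcg, bdf, bdg, cdf, cef, deg, efg

giving chain groups C_0 ≅ Z^7, C_1 ≅ Z^21, C_2 ≅ Z^14.

The boundary map ∂_1: C_1 → C_0 sends each edge [p,q] (with p < q) to q − p. For instance
  ∂ae = e − a.
As a 7×21 matrix over Z this has rank 6, with invariant factors (1,1,1,1,1,1).

The boundary map ∂_2: C_2 → C_1 maps a triangle to the signed sum of its edges. For instance
  ∂efg = fg − eg + ef,
  ∂bcg = cg − bg + bc.
The 21×14 boundary matrix has rank 13 and Smith normal form diag(1,1,1,1,1,1,1,1,1,1,1,1,1).

From H_k ≅ ker(∂_k) / im(∂_{k+1}) we obtain:

  H_0: rank C_0 − rank ∂_1 = 7 − 6 = 1, and the invariant factors of ∂_1 are all 1, so H_0 = Z.
  H_1: rank ker ∂_1 − rank ∂_2 = (21 − 6) − 13 = 2, and the invariant factors of ∂_2 are all 1, so H_1 = Z^2.
  H_2: rank ker ∂_2 − rank ∂_3 = (14 − 13) − 0 = 1, and there is no ∂_3, so H_2 = Z.

(K is a triangulation of the torus T^2.)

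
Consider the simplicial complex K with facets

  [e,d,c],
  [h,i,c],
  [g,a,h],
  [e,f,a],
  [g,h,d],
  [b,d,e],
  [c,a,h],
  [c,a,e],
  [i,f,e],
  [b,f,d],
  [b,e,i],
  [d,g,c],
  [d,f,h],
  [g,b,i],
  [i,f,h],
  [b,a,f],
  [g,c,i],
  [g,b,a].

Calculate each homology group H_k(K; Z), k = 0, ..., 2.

Order the vertices as a < b < c < d < e < f < g < h < i. Listing each simplex with vertices in this order, K has dimension 2 with simplices:

  0-simplices (9): a, b, c, d, e, f, g, h, i
  1-simplices (27): ab, ac, ae, af, ag, ah, bd, be, bf, bg, bi, cd, ce, cg, ch, ci, de, df, dg, dh, ef, ei, fh, fi, gh, gi, hi
  2-simplices (18): abf, abg, ace, ach, aef, agh, bde, bdf, bei, bgi, cde, cdg, cgi, chi, dfh, dgh, efi, fhi

Hence C_0 ≅ Z^9, C_1 ≅ Z^27, C_2 ≅ Z^18.

∂_1: C_1 → C_0 maps an edge to its endpoints' difference, ∂[p,q] = q − p. For instance
  ∂bd = d − b.
This gives a 9×27 integer matrix of rank 8; reducing to Smith normal form yields diagonal entries (1,1,1,1,1,1,1,1).

Boundary ∂_2: C_2 → C_1 acts by ∂[p,q,r] = [q,r] − [p,r] + [p,q]. For instance
  ∂agh = gh − ah + ag,
  ∂cdg = dg − cg + cd.
This gives a 27×18 integer matrix of rank 18; reducing to Smith normal form yields diagonal entries (1,1,1,1,1,1,1,1,1,1,1,1,1,1,1,1,1,2).

Now H_k = ker ∂_k / im ∂_{k+1}, so:

  H_0: rank C_0 − rank ∂_1 = 9 − 8 = 1, and the invariant factors of ∂_1 are all 1, so H_0 ≅ Z.
  H_1: rank ker ∂_1 − rank ∂_2 = (27 − 8) − 18 = 1, and ∂_2 has invariant factor 2 > 1, so H_1 ≅ Z × Z/2.
  H_2: rank ker ∂_2 − rank ∂_3 = (18 − 18) − 0 = 0, and there is no ∂_3, so H_2 ≅ 0.

(K is a triangulation of the Klein bottle.)

H_0 ≅ Z,  H_1 ≅ Z × Z/2,  H_2 = 0.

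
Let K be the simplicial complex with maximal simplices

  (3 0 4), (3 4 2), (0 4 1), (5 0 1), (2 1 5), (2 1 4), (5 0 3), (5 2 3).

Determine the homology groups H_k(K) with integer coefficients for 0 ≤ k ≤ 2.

Order the vertices as 0 < 1 < 2 < 3 < 4 < 5. Listing each simplex with vertices in this order, K has dimension 2 with simplices:

  0-simplices (6): [0], [1], [2], [3], [4], [5]
  1-simplices (12): [0,1], [0,3], [0,4], [0,5], [1,2], [1,4], [1,5], [2,3], [2,4], [2,5], [3,4], [3,5]
  2-simplices (8): [0,1,4], [0,1,5], [0,3,4], [0,3,5], [1,2,4], [1,2,5], [2,3,4], [2,3,5]

so the chain groups are C_0 ≅ Z^6, C_1 ≅ Z^12, C_2 ≅ Z^8.

Boundary ∂_1: C_1 → C_0 sends each edge [p,q] (with p < q) to q − p.
As a 6×12 matrix over Z this has rank 5, with invariant factors (1,1,1,1,1).

Boundary ∂_2: C_2 → C_1 sends each 2-simplex [p,q,r] to [q,r] − [p,r] + [p,q]. For instance
  ∂[1,2,5] = [2,5] − [1,5] + [1,2],
  ∂[0,1,5] = [1,5] − [0,5] + [0,1].
The resulting 12×8 matrix has rank 7, and its Smith normal form has invariant factors (1,1,1,1,1,1,1).

Reading off H_k = ker ∂_k / im ∂_{k+1}:

  H_0: rank C_0 − rank ∂_1 = 6 − 5 = 1, and the invariant factors of ∂_1 are all 1, so H_0 = Z.
  H_1: rank ker ∂_1 − rank ∂_2 = (12 − 5) − 7 = 0, and the invariant factors of ∂_2 are all 1, so H_1 = 0.
  H_2: rank ker ∂_2 − rank ∂_3 = (8 − 7) − 0 = 1, and there is no ∂_3, so H_2 = Z.

As a check, the Euler characteristic is 6 − 12 + 8 = 2, which agrees with 1 − 0 + 1 = 2.

H_0 = Z,  H_1 = 0,  H_2 = Z.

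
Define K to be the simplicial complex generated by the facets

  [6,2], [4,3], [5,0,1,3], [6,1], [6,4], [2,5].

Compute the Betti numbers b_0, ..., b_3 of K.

b_0 = 1, b_1 = 2, b_2 = 0, b_3 = 0.

Take the total order 0 < 1 < 2 < 3 < 4 < 5 < 6 on the vertex set. Then K (dimension 3) consists of the simplices:

  0-simplices (7): [0], [1], [2], [3], [4], [5], [6]
  1-simplices (11): [0,1], [0,3], [0,5], [1,3], [1,5], [1,6], [2,5], [2,6], [3,4], [3,5], [4,6]
  2-simplices (4): [0,1,3], [0,1,5], [0,3,5], [1,3,5]
  3-simplices (1): [0,1,3,5]

giving chain groups C_0 ≅ Z^7, C_1 ≅ Z^11, C_2 ≅ Z^4, C_3 ≅ Z^1.

Boundary ∂_1: C_1 → C_0 maps an edge to its endpoints' difference, ∂[p,q] = q − p. For instance
  ∂[3,4] = [4] − [3].
The resulting 7×11 matrix has rank 6, and its Smith normal form has invariant factors (1,1,1,1,1,1).

∂_2: C_2 → C_1 sends each 2-simplex [p,q,r] to [q,r] − [p,r] + [p,q]. For instance
  ∂[0,1,3] = [1,3] − [0,3] + [0,1],
  ∂[0,1,5] = [1,5] − [0,5] + [0,1].
The 11×4 boundary matrix has rank 3 and Smith normal form diag(1,1,1).

The boundary map ∂_3: C_3 → C_2 sends each 3-simplex σ to the alternating sum Σ_i (−1)^i (σ with its i-th vertex removed). For instance
  ∂[0,1,3,5] = [1,3,5] − [0,3,5] + [0,1,5] − [0,1,3].
This gives a 4×1 integer matrix of rank 1; reducing to Smith normal form yields diagonal entries (1).

Computing H_k = (kernel of ∂_k) / (image of ∂_{k+1}):

  H_0: rank C_0 − rank ∂_1 = 7 − 6 = 1, and the invariant factors of ∂_1 are all 1, so H_0 ≅ Z.
  H_1: rank ker ∂_1 − rank ∂_2 = (11 − 6) − 3 = 2, and the invariant factors of ∂_2 are all 1, so H_1 ≅ Z^2.
  H_2: rank ker ∂_2 − rank ∂_3 = (4 − 3) − 1 = 0, and the invariant factors of ∂_3 are all 1, so H_2 ≅ 0.
  H_3: rank ker ∂_3 − rank ∂_4 = (1 − 1) − 0 = 0, and there is no ∂_4, so H_3 ≅ 0.

As a check, the Euler characteristic is 7 − 11 + 4 − 1 = -1, which agrees with 1 − 2 + 0 − 0 = -1.

Hence the Betti numbers are b_0 = 1, b_1 = 2, b_2 = 0, b_3 = 0.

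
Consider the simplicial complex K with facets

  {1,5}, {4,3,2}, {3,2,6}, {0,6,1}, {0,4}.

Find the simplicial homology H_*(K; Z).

H_0 ≅ Z,  H_1 ≅ Z,  H_2 = 0.

Order the vertices as 0 < 1 < 2 < 3 < 4 < 5 < 6. Listing each simplex with vertices in this order, K has dimension 2 with simplices:

  0-simplices (7): [0], [1], [2], [3], [4], [5], [6]
  1-simplices (10): [0,1], [0,4], [0,6], [1,5], [1,6], [2,3], [2,4], [2,6], [3,4], [3,6]
  2-simplices (3): [0,1,6], [2,3,4], [2,3,6]

Hence C_0 ≅ Z^7, C_1 ≅ Z^10, C_2 ≅ Z^3.

∂_1: C_1 → C_0 maps an edge to its endpoints' difference, ∂[p,q] = q − p. For instance
  ∂[0,1] = [1] − [0].
As a 7×10 matrix over Z this has rank 6, with invariant factors (1,1,1,1,1,1).

Boundary ∂_2: C_2 → C_1 acts by ∂[p,q,r] = [q,r] − [p,r] + [p,q]. For instance
  ∂[2,3,6] = [3,6] − [2,6] + [2,3],
  ∂[0,1,6] = [1,6] − [0,6] + [0,1].
This gives a 10×3 integer matrix of rank 3; reducing to Smith normal form yields diagonal entries (1,1,1).

Reading off H_k = ker ∂_k / im ∂_{k+1}:

  H_0: rank C_0 − rank ∂_1 = 7 − 6 = 1, and the invariant factors of ∂_1 are all 1, so H_0 ≅ Z.
  H_1: rank ker ∂_1 − rank ∂_2 = (10 − 6) − 3 = 1, and the invariant factors of ∂_2 are all 1, so H_1 ≅ Z.
  H_2: rank ker ∂_2 − rank ∂_3 = (3 − 3) − 0 = 0, and there is no ∂_3, so H_2 ≅ 0.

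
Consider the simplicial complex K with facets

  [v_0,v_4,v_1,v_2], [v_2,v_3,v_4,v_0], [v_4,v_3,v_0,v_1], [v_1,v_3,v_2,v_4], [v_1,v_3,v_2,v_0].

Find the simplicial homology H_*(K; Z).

Order the vertices as v_0 < v_1 < v_2 < v_3 < v_4. Listing each simplex with vertices in this order, K has dimension 3 with simplices:

  0-simplices (5): [v_0], [v_1], [v_2], [v_3], [v_4]
  1-simplices (10): [v_0,v_1], [v_0,v_2], [v_0,v_3], [v_0,v_4], [v_1,v_2], [v_1,v_3], [v_1,v_4], [v_2,v_3], [v_2,v_4], [v_3,v_4]
  2-simplices (10): [v_0,v_1,v_2], [v_0,v_1,v_3], [v_0,v_1,v_4], [v_0,v_2,v_3], [v_0,v_2,v_4], [v_0,v_3,v_4], [v_1,v_2,v_3], [v_1,v_2,v_4], [v_1,v_3,v_4], [v_2,v_3,v_4]
  3-simplices (5): [v_0,v_1,v_2,v_3], [v_0,v_1,v_2,v_4], [v_0,v_1,v_3,v_4], [v_0,v_2,v_3,v_4], [v_1,v_2,v_3,v_4]

so the chain groups are C_0 ≅ Z^5, C_1 ≅ Z^10, C_2 ≅ Z^10, C_3 ≅ Z^5.

∂_1: C_1 → C_0 sends each edge [p,q] (with p < q) to q − p.
The 5×10 boundary matrix has rank 4 and Smith normal form diag(1,1,1,1).

The boundary map ∂_2: C_2 → C_1 maps a triangle to the signed sum of its edges. For instance
  ∂[v_1,v_2,v_3] = [v_2,v_3] − [v_1,v_3] + [v_1,v_2],
  ∂[v_0,v_2,v_4] = [v_2,v_4] − [v_0,v_4] + [v_0,v_2].
The resulting 10×10 matrix has rank 6, and its Smith normal form has invariant factors (1,1,1,1,1,1).

The boundary map ∂_3: C_3 → C_2 sends each 3-simplex σ to the alternating sum Σ_i (−1)^i (σ with its i-th vertex removed). For instance
  ∂[v_0,v_1,v_2,v_4] = [v_1,v_2,v_4] − [v_0,v_2,v_4] + [v_0,v_1,v_4] − [v_0,v_1,v_2],
  ∂[v_0,v_1,v_3,v_4] = [v_1,v_3,v_4] − [v_0,v_3,v_4] + [v_0,v_1,v_4] − [v_0,v_1,v_3].
The 10×5 boundary matrix has rank 4 and Smith normal form diag(1,1,1,1).

Computing H_k = (kernel of ∂_k) / (image of ∂_{k+1}):

  H_0: rank C_0 − rank ∂_1 = 5 − 4 = 1, and the invariant factors of ∂_1 are all 1, so H_0 = Z.
  H_1: rank ker ∂_1 − rank ∂_2 = (10 − 4) − 6 = 0, and the invariant factors of ∂_2 are all 1, so H_1 = 0.
  H_2: rank ker ∂_2 − rank ∂_3 = (10 − 6) − 4 = 0, and the invariant factors of ∂_3 are all 1, so H_2 = 0.
  H_3: rank ker ∂_3 − rank ∂_4 = (5 − 4) − 0 = 1, and there is no ∂_4, so H_3 = Z.

(K is a triangulation of the 3-sphere S^3.)

H_0 ≅ Z,  H_1 = 0,  H_2 = 0,  H_3 ≅ Z.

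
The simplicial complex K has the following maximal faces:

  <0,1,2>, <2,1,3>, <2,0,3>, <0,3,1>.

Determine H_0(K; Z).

Take the total order 0 < 1 < 2 < 3 on the vertex set. Then K (dimension 2) consists of the simplices:

  0-simplices (4): [0], [1], [2], [3]
  1-simplices (6): [0,1], [0,2], [0,3], [1,2], [1,3], [2,3]
  2-simplices (4): [0,1,2], [0,1,3], [0,2,3], [1,2,3]

so the chain groups are C_0 ≅ Z^4, C_1 ≅ Z^6, C_2 ≅ Z^4.

Boundary ∂_1: C_1 → C_0 is given by ∂[p,q] = [q] − [p]. For instance
  ∂[0,2] = [2] − [0].
As a 4×6 matrix over Z this has rank 3, with invariant factors (1,1,1).

∂_2: C_2 → C_1 sends each 2-simplex [p,q,r] to [q,r] − [p,r] + [p,q]. For instance
  ∂[0,1,2] = [1,2] − [0,2] + [0,1],
  ∂[1,2,3] = [2,3] − [1,3] + [1,2].
The resulting 6×4 matrix has rank 3, and its Smith normal form has invariant factors (1,1,1).

Reading off H_k = ker ∂_k / im ∂_{k+1}:

  H_0: rank C_0 − rank ∂_1 = 4 − 3 = 1, and the invariant factors of ∂_1 are all 1, so H_0 = Z.

H_0 = Z.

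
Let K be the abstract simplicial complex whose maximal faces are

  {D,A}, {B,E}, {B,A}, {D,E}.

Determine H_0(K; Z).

H_0 ≅ Z.

Fix the vertex order A < B < D < E and write every simplex with vertices in increasing order. Then dim K = 1 and the simplices of K are:

  0-simplices (4): A, B, D, E
  1-simplices (4): AB, AD, BE, DE

so the chain groups are C_0 ≅ Z^4, C_1 ≅ Z^4.

∂_1: C_1 → C_0 sends each edge [p,q] (with p < q) to q − p. For instance
  ∂AB = B − A.
The 4×4 boundary matrix has rank 3 and Smith normal form diag(1,1,1).

From H_k ≅ ker(∂_k) / im(∂_{k+1}) we obtain:

  H_0: rank C_0 − rank ∂_1 = 4 − 3 = 1, and the invariant factors of ∂_1 are all 1, so H_0 = Z.

(K is a triangulation of the circle S^1.)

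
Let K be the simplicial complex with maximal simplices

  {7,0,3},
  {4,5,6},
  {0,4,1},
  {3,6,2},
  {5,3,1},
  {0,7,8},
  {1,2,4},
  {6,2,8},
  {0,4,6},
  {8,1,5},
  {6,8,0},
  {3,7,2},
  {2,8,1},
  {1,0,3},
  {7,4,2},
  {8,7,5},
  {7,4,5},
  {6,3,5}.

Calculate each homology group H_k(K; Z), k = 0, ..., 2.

Take the total order 0 < 1 < 2 < 3 < 4 < 5 < 6 < 7 < 8 on the vertex set. Then K (dimension 2) consists of the simplices:

  0-simplices (9): [0], [1], [2], [3], [4], [5], [6], [7], [8]
  1-simplices (27): (27 of them)
  2-simplices (18): [0,1,3], [0,1,4], [0,3,7], [0,4,6], [0,6,8], [0,7,8], [1,2,4], [1,2,8], [1,3,5], [1,5,8], [2,3,6], [2,3,7], [2,4,7], [2,6,8], [3,5,6], [4,5,6], [4,5,7], [5,7,8]

Hence C_0 ≅ Z^9, C_1 ≅ Z^27, C_2 ≅ Z^18.

∂_1: C_1 → C_0 is given by ∂[p,q] = [q] − [p]. For instance
  ∂[0,1] = [1] − [0].
This gives a 9×27 integer matrix of rank 8; reducing to Smith normal form yields diagonal entries (1,1,1,1,1,1,1,1).

Boundary ∂_2: C_2 → C_1 sends each 2-simplex [p,q,r] to [q,r] − [p,r] + [p,q]. For instance
  ∂[0,1,4] = [1,4] − [0,4] + [0,1],
  ∂[1,2,8] = [2,8] − [1,8] + [1,2].
As a 27×18 matrix over Z this has rank 17, with invariant factors (1,1,1,1,1,1,1,1,1,1,1,1,1,1,1,1,1).

Reading off H_k = ker ∂_k / im ∂_{k+1}:

  H_0: rank C_0 − rank ∂_1 = 9 − 8 = 1, and the invariant factors of ∂_1 are all 1, so H_0 ≅ Z.
  H_1: rank ker ∂_1 − rank ∂_2 = (27 − 8) − 17 = 2, and the invariant factors of ∂_2 are all 1, so H_1 ≅ Z^2.
  H_2: rank ker ∂_2 − rank ∂_3 = (18 − 17) − 0 = 1, and there is no ∂_3, so H_2 ≅ Z.

H_0 = Z,  H_1 = Z^2,  H_2 = Z.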